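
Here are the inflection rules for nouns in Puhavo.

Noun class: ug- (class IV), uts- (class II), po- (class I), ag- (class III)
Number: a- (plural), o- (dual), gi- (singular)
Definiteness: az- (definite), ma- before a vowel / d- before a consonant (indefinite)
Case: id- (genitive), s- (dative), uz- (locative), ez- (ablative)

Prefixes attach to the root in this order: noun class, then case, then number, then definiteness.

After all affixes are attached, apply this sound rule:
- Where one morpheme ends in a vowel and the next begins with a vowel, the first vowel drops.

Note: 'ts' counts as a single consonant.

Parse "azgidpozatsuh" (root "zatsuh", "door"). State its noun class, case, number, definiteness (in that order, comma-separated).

class I, genitive, singular, definite

Segment: az-gi-id-po-zatsuh.
noun class: po- → class I.
case: id- → genitive.
number: gi- → singular.
definiteness: az- → definite.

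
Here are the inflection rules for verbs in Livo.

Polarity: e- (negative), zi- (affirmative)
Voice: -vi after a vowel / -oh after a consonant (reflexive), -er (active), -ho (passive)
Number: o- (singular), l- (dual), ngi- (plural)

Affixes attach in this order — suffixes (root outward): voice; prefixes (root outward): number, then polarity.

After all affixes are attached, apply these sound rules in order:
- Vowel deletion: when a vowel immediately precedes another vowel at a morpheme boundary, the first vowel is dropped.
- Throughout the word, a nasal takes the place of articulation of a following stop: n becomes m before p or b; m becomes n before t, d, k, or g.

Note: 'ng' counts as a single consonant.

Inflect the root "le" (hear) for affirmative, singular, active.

zoler

Attach number singular o- → ole.
Attach voice active -er → oleer.
Attach polarity affirmative zi- → zioleer.
Apply vowel deletion: zioleer → zoler.
Nasal assimilation: no change.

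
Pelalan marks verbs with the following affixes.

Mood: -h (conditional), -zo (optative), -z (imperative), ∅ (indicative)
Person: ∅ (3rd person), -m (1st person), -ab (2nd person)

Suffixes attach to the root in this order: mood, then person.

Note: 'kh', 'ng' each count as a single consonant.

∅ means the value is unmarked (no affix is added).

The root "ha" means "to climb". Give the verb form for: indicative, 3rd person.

ha

mood = indicative: zero marking, form stays ha.
person = 3rd person: zero marking, form stays ha.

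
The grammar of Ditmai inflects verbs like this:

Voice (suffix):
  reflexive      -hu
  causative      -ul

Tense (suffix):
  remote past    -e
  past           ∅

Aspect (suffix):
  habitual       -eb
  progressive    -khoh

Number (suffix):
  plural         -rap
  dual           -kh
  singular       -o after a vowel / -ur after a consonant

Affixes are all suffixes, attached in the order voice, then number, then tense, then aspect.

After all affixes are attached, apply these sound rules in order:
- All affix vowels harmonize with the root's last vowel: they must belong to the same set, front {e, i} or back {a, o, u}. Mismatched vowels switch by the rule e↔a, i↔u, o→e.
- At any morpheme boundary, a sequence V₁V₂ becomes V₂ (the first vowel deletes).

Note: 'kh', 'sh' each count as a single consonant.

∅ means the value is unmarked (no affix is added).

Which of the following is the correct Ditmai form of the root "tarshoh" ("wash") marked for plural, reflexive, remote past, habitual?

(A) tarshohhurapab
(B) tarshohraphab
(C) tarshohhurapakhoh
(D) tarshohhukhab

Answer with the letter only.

A

Attach voice reflexive -hu → tarshohhu.
Attach number plural -rap → tarshohhurap.
Attach tense remote past -e → tarshohhurape.
Attach aspect habitual -eb → tarshohhurapeeb.
Apply vowel harmony: tarshohhurapeeb → tarshohhurapaab.
Apply vowel deletion: tarshohhurapaab → tarshohhurapab.
So the correct form is tarshohhurapab, option (A).
(C) tarshohhurapakhoh is wrong: it uses progressive instead of habitual for aspect.
(D) tarshohhukhab is wrong: it uses dual instead of plural for number.
(B) tarshohraphab is wrong: it has the affixes in the wrong order.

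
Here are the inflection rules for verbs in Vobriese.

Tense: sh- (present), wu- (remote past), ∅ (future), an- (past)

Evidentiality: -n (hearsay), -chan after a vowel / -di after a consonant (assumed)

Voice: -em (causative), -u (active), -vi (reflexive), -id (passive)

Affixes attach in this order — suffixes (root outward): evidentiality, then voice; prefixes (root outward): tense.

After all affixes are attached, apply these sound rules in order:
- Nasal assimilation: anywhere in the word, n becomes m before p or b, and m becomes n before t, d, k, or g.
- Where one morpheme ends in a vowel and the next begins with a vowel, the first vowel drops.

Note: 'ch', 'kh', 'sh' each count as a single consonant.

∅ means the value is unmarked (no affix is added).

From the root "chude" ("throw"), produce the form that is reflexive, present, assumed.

shchudechanvi

Attach evidentiality assumed -chan (after vowel 'e') → chudechan.
Attach tense present sh- → shchudechan.
Attach voice reflexive -vi → shchudechanvi.
Nasal assimilation: no change.
Vowel deletion: no change.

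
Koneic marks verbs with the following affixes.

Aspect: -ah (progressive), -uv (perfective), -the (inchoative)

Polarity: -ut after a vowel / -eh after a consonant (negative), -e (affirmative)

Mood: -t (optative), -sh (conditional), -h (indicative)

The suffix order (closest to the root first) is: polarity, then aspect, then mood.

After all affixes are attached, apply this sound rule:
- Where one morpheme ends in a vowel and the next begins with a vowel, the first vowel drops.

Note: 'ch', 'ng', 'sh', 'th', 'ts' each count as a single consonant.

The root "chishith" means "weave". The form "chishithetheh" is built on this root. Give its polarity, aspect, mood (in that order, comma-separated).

affirmative, inchoative, indicative

Segment: chishith-e-the-h.
polarity: -e → affirmative.
aspect: -the → inchoative.
mood: -h → indicative.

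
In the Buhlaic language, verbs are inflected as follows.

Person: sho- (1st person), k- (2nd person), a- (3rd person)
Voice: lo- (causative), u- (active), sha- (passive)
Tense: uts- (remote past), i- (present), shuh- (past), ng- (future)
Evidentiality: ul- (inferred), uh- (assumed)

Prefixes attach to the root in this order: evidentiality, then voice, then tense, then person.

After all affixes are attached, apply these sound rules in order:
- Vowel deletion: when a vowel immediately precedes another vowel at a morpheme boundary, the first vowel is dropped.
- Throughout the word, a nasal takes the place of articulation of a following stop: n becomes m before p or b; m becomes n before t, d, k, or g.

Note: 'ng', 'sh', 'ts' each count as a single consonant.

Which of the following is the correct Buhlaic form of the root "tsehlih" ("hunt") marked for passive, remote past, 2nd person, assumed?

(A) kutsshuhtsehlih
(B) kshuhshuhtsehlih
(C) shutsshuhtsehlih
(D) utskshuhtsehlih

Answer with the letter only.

Attach evidentiality assumed uh- → uhtsehlih.
Attach voice passive sha- → shauhtsehlih.
Attach tense remote past uts- → utsshauhtsehlih.
Attach person 2nd person k- → kutsshauhtsehlih.
Apply vowel deletion: kutsshauhtsehlih → kutsshuhtsehlih.
Nasal assimilation: no change.
So the correct form is kutsshuhtsehlih, option (A).
(B) kshuhshuhtsehlih is wrong: it uses past instead of remote past for tense.
(D) utskshuhtsehlih is wrong: it has the affixes in the wrong order.
(C) shutsshuhtsehlih is wrong: it uses 1st person instead of 2nd person for person.

A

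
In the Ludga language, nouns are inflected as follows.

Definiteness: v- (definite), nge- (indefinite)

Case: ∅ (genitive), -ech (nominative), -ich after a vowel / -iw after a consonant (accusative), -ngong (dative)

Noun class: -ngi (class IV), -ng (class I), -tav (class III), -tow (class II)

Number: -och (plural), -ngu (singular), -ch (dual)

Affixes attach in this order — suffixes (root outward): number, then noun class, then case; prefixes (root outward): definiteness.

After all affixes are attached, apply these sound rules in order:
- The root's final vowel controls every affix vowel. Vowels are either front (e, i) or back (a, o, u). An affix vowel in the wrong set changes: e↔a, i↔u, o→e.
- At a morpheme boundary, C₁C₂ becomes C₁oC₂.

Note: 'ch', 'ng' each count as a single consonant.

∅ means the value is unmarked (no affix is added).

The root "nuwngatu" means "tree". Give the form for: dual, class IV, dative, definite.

vonuwngatuchongungong

Attach number dual -ch → nuwngatuch.
Attach definiteness definite v- → vnuwngatuch.
Attach noun class class IV -ngi → vnuwngatuchngi.
Attach case dative -ngong → vnuwngatuchngingong.
Apply vowel harmony: vnuwngatuchngingong → vnuwngatuchngungong.
Apply epenthesis: vnuwngatuchngungong → vonuwngatuchongungong.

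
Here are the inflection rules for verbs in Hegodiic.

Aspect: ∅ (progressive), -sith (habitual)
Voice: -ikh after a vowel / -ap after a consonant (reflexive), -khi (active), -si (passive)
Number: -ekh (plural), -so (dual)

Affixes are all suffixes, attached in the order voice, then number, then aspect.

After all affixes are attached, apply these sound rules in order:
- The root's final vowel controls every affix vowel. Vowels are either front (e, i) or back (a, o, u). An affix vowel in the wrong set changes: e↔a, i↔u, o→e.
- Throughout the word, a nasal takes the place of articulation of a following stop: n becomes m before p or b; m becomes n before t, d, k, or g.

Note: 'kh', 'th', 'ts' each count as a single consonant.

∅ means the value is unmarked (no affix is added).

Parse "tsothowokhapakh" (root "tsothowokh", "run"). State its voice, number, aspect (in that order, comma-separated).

Segment: tsothowokh-ap-ekh.
voice: -ikh/ap → reflexive.
number: -ekh → plural.
aspect: ∅ → progressive.

reflexive, plural, progressive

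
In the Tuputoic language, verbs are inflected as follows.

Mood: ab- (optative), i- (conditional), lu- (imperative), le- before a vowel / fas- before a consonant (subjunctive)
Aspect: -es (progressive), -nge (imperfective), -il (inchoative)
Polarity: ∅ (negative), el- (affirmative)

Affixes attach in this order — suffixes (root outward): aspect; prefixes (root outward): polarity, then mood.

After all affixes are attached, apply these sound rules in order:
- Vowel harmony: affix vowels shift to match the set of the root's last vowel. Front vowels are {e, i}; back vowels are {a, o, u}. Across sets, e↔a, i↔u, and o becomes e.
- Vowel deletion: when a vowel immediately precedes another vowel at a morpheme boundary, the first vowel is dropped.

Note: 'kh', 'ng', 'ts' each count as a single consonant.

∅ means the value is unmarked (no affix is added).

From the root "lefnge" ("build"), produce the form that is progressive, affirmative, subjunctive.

Attach polarity affirmative el- → ellefnge.
Attach mood subjunctive le- (before vowel 'e') → leellefnge.
Attach aspect progressive -es → leellefngees.
Vowel harmony: no change.
Apply vowel deletion: leellefngees → lellefnges.

lellefnges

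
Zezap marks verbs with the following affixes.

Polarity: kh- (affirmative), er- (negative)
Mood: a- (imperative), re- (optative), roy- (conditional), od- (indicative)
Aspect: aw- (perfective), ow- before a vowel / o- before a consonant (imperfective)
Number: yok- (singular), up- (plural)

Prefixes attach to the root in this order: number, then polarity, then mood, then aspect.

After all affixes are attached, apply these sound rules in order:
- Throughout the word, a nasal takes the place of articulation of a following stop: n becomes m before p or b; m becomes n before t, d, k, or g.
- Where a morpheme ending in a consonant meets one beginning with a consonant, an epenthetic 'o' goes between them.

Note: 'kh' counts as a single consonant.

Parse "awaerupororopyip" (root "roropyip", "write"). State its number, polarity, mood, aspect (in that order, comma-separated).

Segment: aw-a-er-up-roropyip.
number: up- → plural.
polarity: er- → negative.
mood: a- → imperative.
aspect: aw- → perfective.

plural, negative, imperative, perfective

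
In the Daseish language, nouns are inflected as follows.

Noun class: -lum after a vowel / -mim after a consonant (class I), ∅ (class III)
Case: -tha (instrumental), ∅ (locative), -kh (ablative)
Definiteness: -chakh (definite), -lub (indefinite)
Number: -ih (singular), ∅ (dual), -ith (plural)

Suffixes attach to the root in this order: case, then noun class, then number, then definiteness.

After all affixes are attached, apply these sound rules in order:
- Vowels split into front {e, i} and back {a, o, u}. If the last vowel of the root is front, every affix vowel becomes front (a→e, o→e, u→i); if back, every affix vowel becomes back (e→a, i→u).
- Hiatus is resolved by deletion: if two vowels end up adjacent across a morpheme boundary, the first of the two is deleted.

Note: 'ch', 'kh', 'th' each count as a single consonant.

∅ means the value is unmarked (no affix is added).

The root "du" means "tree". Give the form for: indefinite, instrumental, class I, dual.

Attach case instrumental -tha → dutha.
Attach noun class class I -lum (after vowel 'a') → duthalum.
number = dual: zero marking, form stays duthalum.
Attach definiteness indefinite -lub → duthalumlub.
Vowel harmony: no change.
Vowel deletion: no change.

duthalumlub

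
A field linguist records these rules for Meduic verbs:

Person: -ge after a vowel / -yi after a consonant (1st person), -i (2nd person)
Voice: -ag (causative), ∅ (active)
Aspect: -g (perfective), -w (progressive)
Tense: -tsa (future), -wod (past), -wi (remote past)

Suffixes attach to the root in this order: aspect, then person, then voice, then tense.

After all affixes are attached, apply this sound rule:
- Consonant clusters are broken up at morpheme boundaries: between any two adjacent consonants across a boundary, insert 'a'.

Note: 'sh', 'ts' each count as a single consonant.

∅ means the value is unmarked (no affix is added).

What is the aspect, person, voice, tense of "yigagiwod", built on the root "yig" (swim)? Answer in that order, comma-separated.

perfective, 2nd person, active, past

Segment: yig-g-i-wod.
aspect: -g → perfective.
person: -i → 2nd person.
voice: ∅ → active.
tense: -wod → past.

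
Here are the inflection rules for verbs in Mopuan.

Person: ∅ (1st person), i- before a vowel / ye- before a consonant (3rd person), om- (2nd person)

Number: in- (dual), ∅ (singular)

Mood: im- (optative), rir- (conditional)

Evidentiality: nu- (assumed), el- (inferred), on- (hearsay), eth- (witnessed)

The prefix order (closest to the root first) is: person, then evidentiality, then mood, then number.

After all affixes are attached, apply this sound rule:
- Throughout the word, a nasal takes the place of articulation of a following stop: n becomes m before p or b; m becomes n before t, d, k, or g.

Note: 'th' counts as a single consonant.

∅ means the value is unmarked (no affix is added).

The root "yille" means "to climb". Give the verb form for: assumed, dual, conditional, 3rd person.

inrirnuyeyille

Attach person 3rd person ye- (before consonant 'y') → yeyille.
Attach evidentiality assumed nu- → nuyeyille.
Attach mood conditional rir- → rirnuyeyille.
Attach number dual in- → inrirnuyeyille.
Nasal assimilation: no change.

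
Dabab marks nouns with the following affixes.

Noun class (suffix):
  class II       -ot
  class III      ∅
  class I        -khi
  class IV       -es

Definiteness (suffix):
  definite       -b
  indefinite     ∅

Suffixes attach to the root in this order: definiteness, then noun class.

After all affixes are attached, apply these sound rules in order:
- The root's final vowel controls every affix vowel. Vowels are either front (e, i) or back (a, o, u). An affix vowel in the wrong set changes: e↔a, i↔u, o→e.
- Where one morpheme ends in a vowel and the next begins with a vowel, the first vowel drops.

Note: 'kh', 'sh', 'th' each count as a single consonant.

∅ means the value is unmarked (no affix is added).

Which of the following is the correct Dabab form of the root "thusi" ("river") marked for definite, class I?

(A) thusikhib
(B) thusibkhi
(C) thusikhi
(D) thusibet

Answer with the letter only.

Attach definiteness definite -b → thusib.
Attach noun class class I -khi → thusibkhi.
Vowel harmony: no change.
Vowel deletion: no change.
So the correct form is thusibkhi, option (B).
(D) thusibet is wrong: it uses class II instead of class I for noun class.
(C) thusikhi is wrong: it uses indefinite instead of definite for definiteness.
(A) thusikhib is wrong: it has the affixes in the wrong order.

B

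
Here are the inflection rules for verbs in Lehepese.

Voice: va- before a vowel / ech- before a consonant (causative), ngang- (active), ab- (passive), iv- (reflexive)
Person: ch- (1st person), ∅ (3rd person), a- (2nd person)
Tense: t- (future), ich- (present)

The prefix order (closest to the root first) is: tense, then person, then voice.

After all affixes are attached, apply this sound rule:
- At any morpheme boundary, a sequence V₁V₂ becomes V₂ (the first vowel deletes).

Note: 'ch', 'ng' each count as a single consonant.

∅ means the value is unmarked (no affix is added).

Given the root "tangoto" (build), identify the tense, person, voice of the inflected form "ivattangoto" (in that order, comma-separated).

future, 2nd person, reflexive

Segment: iv-a-t-tangoto.
tense: t- → future.
person: a- → 2nd person.
voice: iv- → reflexive.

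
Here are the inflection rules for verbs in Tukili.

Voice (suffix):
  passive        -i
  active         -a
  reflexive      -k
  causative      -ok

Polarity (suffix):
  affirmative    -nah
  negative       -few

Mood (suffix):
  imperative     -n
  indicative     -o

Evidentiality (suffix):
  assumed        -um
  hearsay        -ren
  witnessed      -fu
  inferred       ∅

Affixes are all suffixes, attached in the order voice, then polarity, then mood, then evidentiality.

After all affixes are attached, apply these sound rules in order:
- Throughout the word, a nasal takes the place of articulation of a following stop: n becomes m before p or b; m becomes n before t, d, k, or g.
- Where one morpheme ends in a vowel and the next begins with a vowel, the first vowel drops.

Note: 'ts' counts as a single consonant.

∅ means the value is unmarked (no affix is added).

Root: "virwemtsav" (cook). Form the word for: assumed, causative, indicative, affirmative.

virwemtsavoknahum

Attach voice causative -ok → virwemtsavok.
Attach polarity affirmative -nah → virwemtsavoknah.
Attach mood indicative -o → virwemtsavoknaho.
Attach evidentiality assumed -um → virwemtsavoknahoum.
Nasal assimilation: no change.
Apply vowel deletion: virwemtsavoknahoum → virwemtsavoknahum.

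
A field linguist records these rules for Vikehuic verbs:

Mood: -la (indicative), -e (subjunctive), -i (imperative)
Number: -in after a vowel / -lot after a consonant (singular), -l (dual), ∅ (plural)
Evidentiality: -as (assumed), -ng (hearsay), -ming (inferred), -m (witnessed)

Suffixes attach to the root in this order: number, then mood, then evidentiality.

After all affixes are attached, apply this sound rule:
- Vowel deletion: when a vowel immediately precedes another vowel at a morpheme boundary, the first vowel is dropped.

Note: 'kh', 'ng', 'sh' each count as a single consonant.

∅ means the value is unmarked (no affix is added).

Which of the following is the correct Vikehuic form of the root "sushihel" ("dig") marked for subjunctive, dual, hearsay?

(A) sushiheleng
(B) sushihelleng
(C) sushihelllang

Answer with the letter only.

B

Attach number dual -l → sushihell.
Attach mood subjunctive -e → sushihelle.
Attach evidentiality hearsay -ng → sushihelleng.
Vowel deletion: no change.
So the correct form is sushihelleng, option (B).
(A) sushiheleng is wrong: it uses plural instead of dual for number.
(C) sushihelllang is wrong: it uses indicative instead of subjunctive for mood.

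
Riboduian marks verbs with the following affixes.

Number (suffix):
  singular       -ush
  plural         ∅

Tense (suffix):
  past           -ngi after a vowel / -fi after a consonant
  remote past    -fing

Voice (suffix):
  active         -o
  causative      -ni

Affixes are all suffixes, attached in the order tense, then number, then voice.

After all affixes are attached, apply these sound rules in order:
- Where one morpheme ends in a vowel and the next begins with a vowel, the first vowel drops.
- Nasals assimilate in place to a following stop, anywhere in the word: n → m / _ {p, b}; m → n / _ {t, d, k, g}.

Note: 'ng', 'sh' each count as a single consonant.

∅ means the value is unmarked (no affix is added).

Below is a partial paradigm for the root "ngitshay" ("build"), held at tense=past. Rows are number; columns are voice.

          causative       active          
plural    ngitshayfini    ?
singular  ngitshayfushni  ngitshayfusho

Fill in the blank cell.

ngitshayfo

Attach tense past -fi (after consonant 'y') → ngitshayfi.
number = plural: zero marking, form stays ngitshayfi.
Attach voice active -o → ngitshayfio.
Apply vowel deletion: ngitshayfio → ngitshayfo.
Nasal assimilation: no change.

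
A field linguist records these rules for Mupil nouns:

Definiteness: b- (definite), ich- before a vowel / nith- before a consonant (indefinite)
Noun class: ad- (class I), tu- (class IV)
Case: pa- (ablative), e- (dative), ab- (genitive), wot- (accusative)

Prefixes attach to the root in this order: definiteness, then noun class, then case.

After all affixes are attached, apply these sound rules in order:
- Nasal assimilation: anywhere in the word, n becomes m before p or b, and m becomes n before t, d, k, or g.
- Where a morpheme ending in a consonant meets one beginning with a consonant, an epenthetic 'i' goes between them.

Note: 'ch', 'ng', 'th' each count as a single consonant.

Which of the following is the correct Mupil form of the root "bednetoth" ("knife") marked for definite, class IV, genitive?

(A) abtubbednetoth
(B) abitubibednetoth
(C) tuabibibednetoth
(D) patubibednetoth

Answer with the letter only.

B

Attach definiteness definite b- → bbednetoth.
Attach noun class class IV tu- → tubbednetoth.
Attach case genitive ab- → abtubbednetoth.
Nasal assimilation: no change.
Apply epenthesis: abtubbednetoth → abitubibednetoth.
So the correct form is abitubibednetoth, option (B).
(A) abtubbednetoth is wrong: it fails to apply the sound rule(s).
(C) tuabibibednetoth is wrong: it has the affixes in the wrong order.
(D) patubibednetoth is wrong: it uses ablative instead of genitive for case.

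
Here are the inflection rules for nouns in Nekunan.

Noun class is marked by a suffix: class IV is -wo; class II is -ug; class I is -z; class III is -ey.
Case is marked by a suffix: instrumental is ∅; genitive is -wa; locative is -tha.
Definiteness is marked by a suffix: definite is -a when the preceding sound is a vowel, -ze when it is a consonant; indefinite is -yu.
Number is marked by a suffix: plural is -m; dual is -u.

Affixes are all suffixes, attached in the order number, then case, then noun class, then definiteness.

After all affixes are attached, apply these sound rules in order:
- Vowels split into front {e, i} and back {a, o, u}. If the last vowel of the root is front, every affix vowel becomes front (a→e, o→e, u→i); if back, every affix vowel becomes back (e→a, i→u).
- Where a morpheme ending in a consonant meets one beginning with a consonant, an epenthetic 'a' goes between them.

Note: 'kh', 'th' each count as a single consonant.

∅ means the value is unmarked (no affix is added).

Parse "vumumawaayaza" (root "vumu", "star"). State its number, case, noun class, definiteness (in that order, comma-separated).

plural, genitive, class III, definite

Segment: vumu-m-wa-ey-ze.
number: -m → plural.
case: -wa → genitive.
noun class: -ey → class III.
definiteness: -a/ze → definite.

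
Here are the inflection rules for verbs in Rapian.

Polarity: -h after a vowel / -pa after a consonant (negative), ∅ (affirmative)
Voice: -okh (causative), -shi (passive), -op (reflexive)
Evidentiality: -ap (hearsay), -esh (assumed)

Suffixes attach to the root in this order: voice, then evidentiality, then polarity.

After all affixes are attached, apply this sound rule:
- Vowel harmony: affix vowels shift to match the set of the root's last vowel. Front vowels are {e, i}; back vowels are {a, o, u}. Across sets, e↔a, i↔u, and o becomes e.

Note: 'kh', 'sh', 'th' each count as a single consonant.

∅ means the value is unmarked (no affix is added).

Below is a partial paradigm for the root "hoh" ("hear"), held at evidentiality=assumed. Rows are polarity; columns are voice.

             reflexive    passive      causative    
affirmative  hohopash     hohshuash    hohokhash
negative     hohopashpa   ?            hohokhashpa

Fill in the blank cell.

hohshuashpa

Attach voice passive -shi → hohshi.
Attach evidentiality assumed -esh → hohshiesh.
Attach polarity negative -pa (after consonant 'sh') → hohshieshpa.
Apply vowel harmony: hohshieshpa → hohshuashpa.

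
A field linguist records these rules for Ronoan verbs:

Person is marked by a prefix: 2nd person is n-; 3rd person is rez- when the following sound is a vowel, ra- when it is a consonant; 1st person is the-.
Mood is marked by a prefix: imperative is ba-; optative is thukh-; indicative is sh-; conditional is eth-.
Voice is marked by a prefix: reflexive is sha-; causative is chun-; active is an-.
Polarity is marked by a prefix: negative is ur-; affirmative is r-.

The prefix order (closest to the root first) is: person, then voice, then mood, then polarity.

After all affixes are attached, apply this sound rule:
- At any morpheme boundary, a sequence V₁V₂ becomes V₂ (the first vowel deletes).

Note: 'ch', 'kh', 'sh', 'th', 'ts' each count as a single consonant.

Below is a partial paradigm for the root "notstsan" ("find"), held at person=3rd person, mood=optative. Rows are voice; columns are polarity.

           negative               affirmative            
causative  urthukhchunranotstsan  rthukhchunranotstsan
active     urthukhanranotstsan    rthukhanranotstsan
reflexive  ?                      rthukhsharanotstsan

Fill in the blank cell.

Attach person 3rd person ra- (before consonant 'n') → ranotstsan.
Attach voice reflexive sha- → sharanotstsan.
Attach mood optative thukh- → thukhsharanotstsan.
Attach polarity negative ur- → urthukhsharanotstsan.
Vowel deletion: no change.

urthukhsharanotstsan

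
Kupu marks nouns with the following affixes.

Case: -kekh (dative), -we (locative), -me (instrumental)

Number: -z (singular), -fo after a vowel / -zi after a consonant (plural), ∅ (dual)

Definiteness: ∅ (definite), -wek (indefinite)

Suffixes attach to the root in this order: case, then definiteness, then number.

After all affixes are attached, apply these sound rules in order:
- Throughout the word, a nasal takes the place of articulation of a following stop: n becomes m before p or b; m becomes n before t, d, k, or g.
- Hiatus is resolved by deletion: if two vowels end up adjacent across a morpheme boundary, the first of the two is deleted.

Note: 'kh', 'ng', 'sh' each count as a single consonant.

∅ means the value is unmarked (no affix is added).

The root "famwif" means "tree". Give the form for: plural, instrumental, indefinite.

famwifmewekzi

Attach case instrumental -me → famwifme.
Attach definiteness indefinite -wek → famwifmewek.
Attach number plural -zi (after consonant 'k') → famwifmewekzi.
Nasal assimilation: no change.
Vowel deletion: no change.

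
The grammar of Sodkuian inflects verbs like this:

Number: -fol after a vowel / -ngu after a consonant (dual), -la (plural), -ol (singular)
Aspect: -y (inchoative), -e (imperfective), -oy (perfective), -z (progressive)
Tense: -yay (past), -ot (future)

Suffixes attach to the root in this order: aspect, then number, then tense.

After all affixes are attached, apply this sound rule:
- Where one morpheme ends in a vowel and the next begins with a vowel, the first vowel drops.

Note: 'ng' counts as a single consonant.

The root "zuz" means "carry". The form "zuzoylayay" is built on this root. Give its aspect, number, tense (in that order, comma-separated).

Segment: zuz-oy-la-yay.
aspect: -oy → perfective.
number: -la → plural.
tense: -yay → past.

perfective, plural, past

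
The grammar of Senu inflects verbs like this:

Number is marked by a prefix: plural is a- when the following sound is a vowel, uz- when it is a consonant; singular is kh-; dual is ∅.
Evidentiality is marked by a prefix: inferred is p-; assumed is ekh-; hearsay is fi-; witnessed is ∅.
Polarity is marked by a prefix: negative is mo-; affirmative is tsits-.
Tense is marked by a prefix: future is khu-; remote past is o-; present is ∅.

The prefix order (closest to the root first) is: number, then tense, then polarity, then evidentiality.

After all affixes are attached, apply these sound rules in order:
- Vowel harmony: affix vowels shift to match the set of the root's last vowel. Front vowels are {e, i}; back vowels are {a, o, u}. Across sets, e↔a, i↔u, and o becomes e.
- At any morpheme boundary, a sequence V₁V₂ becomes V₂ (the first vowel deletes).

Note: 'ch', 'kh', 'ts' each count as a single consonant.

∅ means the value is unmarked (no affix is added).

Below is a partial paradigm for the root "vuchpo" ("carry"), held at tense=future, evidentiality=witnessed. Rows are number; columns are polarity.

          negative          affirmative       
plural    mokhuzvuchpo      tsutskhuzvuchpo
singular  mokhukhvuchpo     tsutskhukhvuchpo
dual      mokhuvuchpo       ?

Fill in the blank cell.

tsutskhuvuchpo

number = dual: zero marking, form stays vuchpo.
Attach tense future khu- → khuvuchpo.
Attach polarity affirmative tsits- → tsitskhuvuchpo.
evidentiality = witnessed: zero marking, form stays tsitskhuvuchpo.
Apply vowel harmony: tsitskhuvuchpo → tsutskhuvuchpo.
Vowel deletion: no change.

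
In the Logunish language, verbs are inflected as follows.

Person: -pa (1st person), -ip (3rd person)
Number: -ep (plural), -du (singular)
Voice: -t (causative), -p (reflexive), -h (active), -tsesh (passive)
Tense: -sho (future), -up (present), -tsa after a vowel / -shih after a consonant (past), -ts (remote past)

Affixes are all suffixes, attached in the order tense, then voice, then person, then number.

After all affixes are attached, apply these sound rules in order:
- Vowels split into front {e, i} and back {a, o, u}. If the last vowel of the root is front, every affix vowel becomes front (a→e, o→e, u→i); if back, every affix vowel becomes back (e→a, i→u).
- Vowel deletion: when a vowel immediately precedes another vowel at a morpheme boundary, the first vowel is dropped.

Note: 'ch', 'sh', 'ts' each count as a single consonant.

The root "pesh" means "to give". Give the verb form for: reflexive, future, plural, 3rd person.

Attach tense future -sho → peshsho.
Attach voice reflexive -p → peshshop.
Attach person 3rd person -ip → peshshopip.
Attach number plural -ep → peshshopipep.
Apply vowel harmony: peshshopipep → peshshepipep.
Vowel deletion: no change.

peshshepipep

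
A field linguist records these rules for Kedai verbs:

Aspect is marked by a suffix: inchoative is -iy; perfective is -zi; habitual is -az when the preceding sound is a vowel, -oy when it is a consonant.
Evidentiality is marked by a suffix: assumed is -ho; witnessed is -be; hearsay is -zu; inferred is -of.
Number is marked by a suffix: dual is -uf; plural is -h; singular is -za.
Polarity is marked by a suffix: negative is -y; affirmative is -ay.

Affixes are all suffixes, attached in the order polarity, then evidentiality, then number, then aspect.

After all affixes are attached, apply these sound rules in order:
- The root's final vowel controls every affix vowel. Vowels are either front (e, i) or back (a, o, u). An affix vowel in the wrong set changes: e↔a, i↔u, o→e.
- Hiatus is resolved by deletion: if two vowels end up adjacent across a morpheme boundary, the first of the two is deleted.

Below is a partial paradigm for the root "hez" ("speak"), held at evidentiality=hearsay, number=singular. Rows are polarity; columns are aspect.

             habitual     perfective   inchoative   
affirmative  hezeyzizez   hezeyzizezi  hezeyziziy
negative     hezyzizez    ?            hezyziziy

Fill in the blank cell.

hezyzizezi

Attach polarity negative -y → hezy.
Attach evidentiality hearsay -zu → hezyzu.
Attach number singular -za → hezyzuza.
Attach aspect perfective -zi → hezyzuzazi.
Apply vowel harmony: hezyzuzazi → hezyzizezi.
Vowel deletion: no change.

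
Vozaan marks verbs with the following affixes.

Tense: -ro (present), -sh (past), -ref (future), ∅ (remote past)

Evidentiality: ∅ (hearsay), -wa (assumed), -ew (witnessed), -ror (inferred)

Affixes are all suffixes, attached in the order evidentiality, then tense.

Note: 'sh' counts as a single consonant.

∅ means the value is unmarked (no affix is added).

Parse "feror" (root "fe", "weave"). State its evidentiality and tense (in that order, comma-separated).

inferred, remote past

Segment: fe-ror.
evidentiality: -ror → inferred.
tense: ∅ → remote past.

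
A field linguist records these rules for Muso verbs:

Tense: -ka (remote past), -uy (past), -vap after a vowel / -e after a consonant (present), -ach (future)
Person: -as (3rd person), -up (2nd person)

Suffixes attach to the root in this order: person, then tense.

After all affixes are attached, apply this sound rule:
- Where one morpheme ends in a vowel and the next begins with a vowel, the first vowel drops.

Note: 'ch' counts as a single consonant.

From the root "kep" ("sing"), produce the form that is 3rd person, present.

Attach person 3rd person -as → kepas.
Attach tense present -e (after consonant 's') → kepase.
Vowel deletion: no change.

kepase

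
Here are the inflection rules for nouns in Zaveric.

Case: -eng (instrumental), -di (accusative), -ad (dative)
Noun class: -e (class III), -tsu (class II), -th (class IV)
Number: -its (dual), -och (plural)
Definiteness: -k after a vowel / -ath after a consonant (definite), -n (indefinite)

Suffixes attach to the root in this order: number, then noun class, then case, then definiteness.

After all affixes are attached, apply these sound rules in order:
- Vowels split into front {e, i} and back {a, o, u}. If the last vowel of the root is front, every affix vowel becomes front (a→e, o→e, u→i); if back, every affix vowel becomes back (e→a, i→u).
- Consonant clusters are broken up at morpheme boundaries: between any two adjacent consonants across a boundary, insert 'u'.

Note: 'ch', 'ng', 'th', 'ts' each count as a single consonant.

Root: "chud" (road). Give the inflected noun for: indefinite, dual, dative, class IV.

Attach number dual -its → chudits.
Attach noun class class IV -th → chuditsth.
Attach case dative -ad → chuditsthad.
Attach definiteness indefinite -n → chuditsthadn.
Apply vowel harmony: chuditsthadn → chudutsthadn.
Apply epenthesis: chudutsthadn → chudutsuthadun.

chudutsuthadun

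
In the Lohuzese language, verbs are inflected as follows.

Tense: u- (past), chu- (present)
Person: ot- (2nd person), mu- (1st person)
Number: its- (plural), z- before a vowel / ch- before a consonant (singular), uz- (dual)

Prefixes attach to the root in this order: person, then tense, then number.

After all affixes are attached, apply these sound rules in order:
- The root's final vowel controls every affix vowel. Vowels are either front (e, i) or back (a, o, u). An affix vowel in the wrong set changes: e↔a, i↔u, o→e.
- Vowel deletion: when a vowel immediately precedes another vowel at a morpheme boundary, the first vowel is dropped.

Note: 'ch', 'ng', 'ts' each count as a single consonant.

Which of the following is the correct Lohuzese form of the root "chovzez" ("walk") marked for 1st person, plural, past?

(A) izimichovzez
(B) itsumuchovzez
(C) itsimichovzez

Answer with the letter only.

Attach person 1st person mu- → muchovzez.
Attach tense past u- → umuchovzez.
Attach number plural its- → itsumuchovzez.
Apply vowel harmony: itsumuchovzez → itsimichovzez.
Vowel deletion: no change.
So the correct form is itsimichovzez, option (C).
(B) itsumuchovzez is wrong: it fails to apply the sound rule(s).
(A) izimichovzez is wrong: it uses dual instead of plural for number.

C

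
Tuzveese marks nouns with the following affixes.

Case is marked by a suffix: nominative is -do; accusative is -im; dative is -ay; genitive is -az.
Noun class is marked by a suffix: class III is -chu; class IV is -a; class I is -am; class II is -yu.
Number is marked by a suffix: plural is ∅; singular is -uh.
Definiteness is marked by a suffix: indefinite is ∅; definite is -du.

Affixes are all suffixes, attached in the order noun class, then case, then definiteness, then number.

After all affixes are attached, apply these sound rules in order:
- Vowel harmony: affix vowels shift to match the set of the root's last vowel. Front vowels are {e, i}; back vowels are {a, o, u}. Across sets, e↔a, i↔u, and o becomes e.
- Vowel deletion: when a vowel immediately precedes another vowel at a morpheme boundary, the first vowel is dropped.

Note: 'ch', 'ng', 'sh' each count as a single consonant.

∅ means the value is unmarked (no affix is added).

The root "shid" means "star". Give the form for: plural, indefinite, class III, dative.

Attach noun class class III -chu → shidchu.
Attach case dative -ay → shidchuay.
definiteness = indefinite: zero marking, form stays shidchuay.
number = plural: zero marking, form stays shidchuay.
Apply vowel harmony: shidchuay → shidchiey.
Apply vowel deletion: shidchiey → shidchey.

shidchey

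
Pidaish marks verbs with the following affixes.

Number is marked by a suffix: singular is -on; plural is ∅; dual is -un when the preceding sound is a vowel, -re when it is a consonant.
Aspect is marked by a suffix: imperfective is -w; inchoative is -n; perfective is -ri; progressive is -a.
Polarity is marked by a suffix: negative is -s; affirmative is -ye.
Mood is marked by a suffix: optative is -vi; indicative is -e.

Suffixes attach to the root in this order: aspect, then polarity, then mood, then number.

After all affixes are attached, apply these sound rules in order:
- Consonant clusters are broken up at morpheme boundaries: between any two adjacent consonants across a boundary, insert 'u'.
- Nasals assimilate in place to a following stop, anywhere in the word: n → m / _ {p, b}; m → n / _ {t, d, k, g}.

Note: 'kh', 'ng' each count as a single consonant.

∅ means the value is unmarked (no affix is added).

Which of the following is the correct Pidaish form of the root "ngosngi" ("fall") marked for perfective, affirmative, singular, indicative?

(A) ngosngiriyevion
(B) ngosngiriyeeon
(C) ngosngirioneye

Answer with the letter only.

Attach aspect perfective -ri → ngosngiri.
Attach polarity affirmative -ye → ngosngiriye.
Attach mood indicative -e → ngosngiriyee.
Attach number singular -on → ngosngiriyeeon.
Epenthesis: no change.
Nasal assimilation: no change.
So the correct form is ngosngiriyeeon, option (B).
(C) ngosngirioneye is wrong: it has the affixes in the wrong order.
(A) ngosngiriyevion is wrong: it uses optative instead of indicative for mood.

B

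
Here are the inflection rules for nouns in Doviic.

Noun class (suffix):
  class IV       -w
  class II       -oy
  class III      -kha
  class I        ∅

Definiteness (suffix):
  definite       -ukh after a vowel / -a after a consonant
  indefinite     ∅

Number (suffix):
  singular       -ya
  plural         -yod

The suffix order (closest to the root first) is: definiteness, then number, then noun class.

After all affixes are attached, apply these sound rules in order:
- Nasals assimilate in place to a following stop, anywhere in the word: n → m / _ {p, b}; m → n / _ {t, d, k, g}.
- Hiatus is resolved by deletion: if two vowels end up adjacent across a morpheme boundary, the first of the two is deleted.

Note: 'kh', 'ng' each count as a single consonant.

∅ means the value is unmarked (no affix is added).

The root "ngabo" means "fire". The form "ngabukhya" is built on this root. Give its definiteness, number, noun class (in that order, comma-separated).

definite, singular, class I

Segment: ngabo-ukh-ya.
definiteness: -ukh/a → definite.
number: -ya → singular.
noun class: ∅ → class I.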